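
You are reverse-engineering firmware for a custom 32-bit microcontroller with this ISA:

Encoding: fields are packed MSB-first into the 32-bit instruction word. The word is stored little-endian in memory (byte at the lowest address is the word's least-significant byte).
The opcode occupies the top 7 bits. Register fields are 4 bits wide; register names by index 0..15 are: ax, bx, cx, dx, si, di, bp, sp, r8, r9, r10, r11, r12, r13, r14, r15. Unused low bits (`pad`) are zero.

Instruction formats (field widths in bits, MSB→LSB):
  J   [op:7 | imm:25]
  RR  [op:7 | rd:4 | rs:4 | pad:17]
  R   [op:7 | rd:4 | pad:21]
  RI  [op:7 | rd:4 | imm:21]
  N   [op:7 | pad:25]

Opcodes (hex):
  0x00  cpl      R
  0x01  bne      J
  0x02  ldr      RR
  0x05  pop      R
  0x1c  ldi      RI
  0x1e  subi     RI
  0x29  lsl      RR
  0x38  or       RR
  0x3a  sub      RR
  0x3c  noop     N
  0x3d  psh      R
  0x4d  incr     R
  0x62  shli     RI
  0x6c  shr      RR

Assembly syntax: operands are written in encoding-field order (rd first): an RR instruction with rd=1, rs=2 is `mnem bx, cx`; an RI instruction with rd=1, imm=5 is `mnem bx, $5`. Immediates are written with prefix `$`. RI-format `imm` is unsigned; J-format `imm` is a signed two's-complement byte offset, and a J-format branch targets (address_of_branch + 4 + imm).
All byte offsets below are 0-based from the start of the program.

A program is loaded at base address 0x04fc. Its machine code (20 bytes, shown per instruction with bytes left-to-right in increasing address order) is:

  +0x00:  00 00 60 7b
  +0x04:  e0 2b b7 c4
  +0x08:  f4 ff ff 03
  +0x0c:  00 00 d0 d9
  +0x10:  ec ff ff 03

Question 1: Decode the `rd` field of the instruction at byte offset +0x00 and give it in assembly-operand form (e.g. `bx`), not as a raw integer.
r11

+0x00: 00 00 60 7b ⇒ word 0x7b600000 (little)
  opcode bits[31:25]=0x3d: psh/R
  rd: (w>>21)&0xf=0xb → r11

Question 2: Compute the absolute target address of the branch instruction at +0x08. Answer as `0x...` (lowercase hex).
0x04fc

off 0x08: read f4 ff ff 03 as little → 0x03fffff4
  opcode bits[31:25]=0x1: bne/J
  imm@[24:0]=0x1fffff4 (s25→-12) ⇒ $-12
  target = base 0x04fc + off 0x08 + 4 + imm -12 = 0x04fc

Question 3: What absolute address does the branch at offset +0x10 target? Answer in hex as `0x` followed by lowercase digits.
0x04fc

+0x10: ec ff ff 03 ⇒ word 0x03ffffec (little)
  opcode bits[31:25]=0x1: bne/J
  imm@[24:0]=0x1ffffec (s25→-20) ⇒ $-20
  target = base 0x04fc + off 0x10 + 4 + imm -20 = 0x04fc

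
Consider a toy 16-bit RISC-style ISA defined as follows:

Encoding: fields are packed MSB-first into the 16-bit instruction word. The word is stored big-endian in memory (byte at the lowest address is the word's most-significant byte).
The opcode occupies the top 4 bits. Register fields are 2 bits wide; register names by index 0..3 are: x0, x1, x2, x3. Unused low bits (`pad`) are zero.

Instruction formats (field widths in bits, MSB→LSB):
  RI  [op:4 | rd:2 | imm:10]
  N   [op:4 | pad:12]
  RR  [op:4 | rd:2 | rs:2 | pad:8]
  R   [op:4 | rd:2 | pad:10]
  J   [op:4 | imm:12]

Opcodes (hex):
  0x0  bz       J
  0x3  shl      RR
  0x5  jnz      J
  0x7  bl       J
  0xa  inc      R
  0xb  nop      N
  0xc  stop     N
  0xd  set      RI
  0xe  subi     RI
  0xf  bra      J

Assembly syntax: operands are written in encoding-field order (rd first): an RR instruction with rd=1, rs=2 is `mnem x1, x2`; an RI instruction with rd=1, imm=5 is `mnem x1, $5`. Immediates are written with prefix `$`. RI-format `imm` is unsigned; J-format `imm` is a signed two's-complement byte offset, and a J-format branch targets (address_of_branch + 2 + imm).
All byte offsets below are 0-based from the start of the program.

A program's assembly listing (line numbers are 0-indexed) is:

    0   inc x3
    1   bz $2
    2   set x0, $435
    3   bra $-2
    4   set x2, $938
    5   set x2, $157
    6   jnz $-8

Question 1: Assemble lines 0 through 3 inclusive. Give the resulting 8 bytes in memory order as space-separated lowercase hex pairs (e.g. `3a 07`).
0. inc fields op=0xa:4|rd=3:2|pad=0:10 → word ac00h → ac 00
1. bz fields op=0x0:4|imm=2:12 → word 0002h → 00 02
2. set fields op=0xd:4|rd=0:2|imm=435:10 → word d1b3h → d1 b3
3. bra fields op=0xf:4|imm=-2:12 → word fffeh → ff fe

ac 00 00 02 d1 b3 ff fe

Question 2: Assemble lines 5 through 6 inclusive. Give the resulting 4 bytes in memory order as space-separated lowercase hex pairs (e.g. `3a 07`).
L5: set op=0xd:4|rd=2:2|imm=157:10 ⇒ 0xd89d ⇒ big d8 9d
L6: jnz op=0x5:4|imm=-8:12 ⇒ 0x5ff8 ⇒ big 5f f8

d8 9d 5f f8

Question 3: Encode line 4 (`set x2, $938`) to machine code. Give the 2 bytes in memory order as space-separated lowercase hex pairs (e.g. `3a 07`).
line 4 (set): pack op=0xd:4|rd=2:2|imm=938:10 = 0xdbaa; big→ db aa

db aa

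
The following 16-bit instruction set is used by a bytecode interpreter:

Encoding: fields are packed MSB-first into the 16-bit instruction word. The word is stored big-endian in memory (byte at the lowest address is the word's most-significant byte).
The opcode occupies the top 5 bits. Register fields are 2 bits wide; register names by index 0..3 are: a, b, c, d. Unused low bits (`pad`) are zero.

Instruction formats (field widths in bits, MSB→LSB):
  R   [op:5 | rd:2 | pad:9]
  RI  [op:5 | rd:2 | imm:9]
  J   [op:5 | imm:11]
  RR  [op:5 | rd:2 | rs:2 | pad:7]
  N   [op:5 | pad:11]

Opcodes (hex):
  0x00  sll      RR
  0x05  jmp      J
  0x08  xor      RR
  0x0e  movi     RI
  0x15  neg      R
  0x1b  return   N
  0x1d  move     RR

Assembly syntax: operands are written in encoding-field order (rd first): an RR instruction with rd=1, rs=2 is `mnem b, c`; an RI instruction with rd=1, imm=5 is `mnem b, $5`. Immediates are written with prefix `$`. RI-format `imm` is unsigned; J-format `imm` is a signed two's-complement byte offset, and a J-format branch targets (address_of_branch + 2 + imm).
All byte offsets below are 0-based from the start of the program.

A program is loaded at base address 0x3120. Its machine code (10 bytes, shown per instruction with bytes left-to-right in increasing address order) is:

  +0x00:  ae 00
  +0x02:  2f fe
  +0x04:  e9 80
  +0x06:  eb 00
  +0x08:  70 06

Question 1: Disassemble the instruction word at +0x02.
off 0x02: read 2f fe as big → 0x2ffe
  top 5b → 0x5 → jmp [J]
  imm@[10:0]=0x7fe (s11→-2) ⇒ $-2

jmp $-2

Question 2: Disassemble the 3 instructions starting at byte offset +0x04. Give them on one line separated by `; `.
move a, d; move b, c; movi a, $6

@+04  big-endian(e9 80) = 0xe980
  top 5b → 0x1d → move [RR]
  rd: (w>>9)&0x3=0x0 → a
  rs: (w>>7)&0x3=0x3 → d
@+06  big-endian(eb 00) = 0xeb00
  top 5b → 0x1d → move [RR]
  rd: (w>>9)&0x3=0x1 → b
  rs: (w>>7)&0x3=0x2 → c
@+08  big-endian(70 06) = 0x7006
  top 5b → 0xe → movi [RI]
  rd: (w>>9)&0x3=0x0 → a
  imm: (w>>0)&0x1ff=0x6 → $6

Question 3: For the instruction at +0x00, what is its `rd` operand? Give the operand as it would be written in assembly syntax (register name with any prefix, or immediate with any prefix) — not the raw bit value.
+0x00: ae 00 ⇒ word 0xae00 (big)
  op=0xae00>>11=0x15 ⇒ neg (R)
  [10:9] rd=3 = d

d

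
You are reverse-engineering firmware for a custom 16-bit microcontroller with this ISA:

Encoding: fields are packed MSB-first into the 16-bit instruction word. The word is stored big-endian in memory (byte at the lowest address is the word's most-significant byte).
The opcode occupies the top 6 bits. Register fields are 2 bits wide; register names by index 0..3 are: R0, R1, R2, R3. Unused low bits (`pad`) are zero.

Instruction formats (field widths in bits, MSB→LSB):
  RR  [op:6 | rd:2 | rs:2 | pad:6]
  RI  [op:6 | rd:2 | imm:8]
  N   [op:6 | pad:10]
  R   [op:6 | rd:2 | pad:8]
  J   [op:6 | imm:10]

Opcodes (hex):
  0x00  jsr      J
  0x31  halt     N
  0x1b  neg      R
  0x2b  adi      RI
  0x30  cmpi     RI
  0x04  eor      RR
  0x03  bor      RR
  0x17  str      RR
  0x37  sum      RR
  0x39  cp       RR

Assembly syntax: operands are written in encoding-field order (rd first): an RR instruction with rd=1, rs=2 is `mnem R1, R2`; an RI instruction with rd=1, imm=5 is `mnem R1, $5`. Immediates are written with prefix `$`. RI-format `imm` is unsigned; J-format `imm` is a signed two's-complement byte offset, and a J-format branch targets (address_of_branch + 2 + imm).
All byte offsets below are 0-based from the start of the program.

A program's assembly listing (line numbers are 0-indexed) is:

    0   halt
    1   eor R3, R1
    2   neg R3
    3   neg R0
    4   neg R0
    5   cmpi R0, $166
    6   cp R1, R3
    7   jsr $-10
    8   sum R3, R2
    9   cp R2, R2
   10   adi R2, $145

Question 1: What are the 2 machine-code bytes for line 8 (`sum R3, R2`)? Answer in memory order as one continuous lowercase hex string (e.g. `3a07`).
df80

8. sum fields op=0x37:6|rd=3:2|rs=2:2|pad=0:6 → word df80h → df 80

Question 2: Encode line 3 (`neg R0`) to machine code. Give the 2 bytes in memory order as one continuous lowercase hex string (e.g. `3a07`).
6c00

L3: neg op=0x1b:6|rd=0:2|pad=0:8 ⇒ 0x6c00 ⇒ big 6c 00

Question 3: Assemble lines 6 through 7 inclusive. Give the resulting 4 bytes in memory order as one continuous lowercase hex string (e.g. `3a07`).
line 6 (cp): pack op=0x39:6|rd=1:2|rs=3:2|pad=0:6 = 0xe5c0; big→ e5 c0
line 7 (jsr): pack op=0x0:6|imm=-10:10 = 0x03f6; big→ 03 f6

e5c003f6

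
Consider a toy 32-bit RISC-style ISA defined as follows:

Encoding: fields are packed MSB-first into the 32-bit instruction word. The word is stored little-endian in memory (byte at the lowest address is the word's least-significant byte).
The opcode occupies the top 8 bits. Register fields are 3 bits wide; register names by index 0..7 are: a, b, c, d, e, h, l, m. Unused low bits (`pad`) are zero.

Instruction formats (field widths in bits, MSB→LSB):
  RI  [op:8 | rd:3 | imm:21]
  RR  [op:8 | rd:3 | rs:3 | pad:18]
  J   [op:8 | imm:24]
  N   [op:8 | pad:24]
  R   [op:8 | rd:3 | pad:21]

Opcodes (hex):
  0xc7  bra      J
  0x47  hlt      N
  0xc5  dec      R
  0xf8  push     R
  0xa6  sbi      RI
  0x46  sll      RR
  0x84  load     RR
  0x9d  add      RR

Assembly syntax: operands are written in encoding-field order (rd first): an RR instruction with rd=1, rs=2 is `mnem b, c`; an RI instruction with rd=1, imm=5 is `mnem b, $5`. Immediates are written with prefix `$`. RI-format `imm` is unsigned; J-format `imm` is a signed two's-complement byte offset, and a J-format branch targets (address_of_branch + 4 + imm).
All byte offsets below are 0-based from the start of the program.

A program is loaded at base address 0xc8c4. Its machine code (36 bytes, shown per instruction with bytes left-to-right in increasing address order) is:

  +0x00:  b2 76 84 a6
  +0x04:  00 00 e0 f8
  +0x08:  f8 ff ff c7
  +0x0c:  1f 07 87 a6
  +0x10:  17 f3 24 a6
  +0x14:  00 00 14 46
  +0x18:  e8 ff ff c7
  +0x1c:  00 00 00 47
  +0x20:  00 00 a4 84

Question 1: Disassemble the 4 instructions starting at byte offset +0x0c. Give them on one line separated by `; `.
off 0x0c: read 1f 07 87 a6 as little → 0xa687071f
  opcode bits[31:24]=0xa6: sbi/RI
  rd: (w>>21)&0x7=0x4 → e
  imm: (w>>0)&0x1fffff=0x7071f → $460575
off 0x10: read 17 f3 24 a6 as little → 0xa624f317
  opcode bits[31:24]=0xa6: sbi/RI
  rd: (w>>21)&0x7=0x1 → b
  imm: (w>>0)&0x1fffff=0x4f317 → $324375
off 0x14: read 00 00 14 46 as little → 0x46140000
  opcode bits[31:24]=0x46: sll/RR
  rd: (w>>21)&0x7=0x0 → a
  rs: (w>>18)&0x7=0x5 → h
off 0x18: read e8 ff ff c7 as little → 0xc7ffffe8
  opcode bits[31:24]=0xc7: bra/J
  imm: (w>>0)&0xffffff=0xffffe8 (s24→-24) → $-24

sbi e, $460575; sbi b, $324375; sll a, h; bra $-24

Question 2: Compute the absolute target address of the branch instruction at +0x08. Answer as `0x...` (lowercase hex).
off 0x08: read f8 ff ff c7 as little → 0xc7fffff8
  op=0xc7fffff8>>24=0xc7 ⇒ bra (J)
  imm: (w>>0)&0xffffff=0xfffff8 (s24→-8) → $-8
  target = base 0xc8c4 + off 0x08 + 4 + imm -8 = 0xc8c8

0xc8c8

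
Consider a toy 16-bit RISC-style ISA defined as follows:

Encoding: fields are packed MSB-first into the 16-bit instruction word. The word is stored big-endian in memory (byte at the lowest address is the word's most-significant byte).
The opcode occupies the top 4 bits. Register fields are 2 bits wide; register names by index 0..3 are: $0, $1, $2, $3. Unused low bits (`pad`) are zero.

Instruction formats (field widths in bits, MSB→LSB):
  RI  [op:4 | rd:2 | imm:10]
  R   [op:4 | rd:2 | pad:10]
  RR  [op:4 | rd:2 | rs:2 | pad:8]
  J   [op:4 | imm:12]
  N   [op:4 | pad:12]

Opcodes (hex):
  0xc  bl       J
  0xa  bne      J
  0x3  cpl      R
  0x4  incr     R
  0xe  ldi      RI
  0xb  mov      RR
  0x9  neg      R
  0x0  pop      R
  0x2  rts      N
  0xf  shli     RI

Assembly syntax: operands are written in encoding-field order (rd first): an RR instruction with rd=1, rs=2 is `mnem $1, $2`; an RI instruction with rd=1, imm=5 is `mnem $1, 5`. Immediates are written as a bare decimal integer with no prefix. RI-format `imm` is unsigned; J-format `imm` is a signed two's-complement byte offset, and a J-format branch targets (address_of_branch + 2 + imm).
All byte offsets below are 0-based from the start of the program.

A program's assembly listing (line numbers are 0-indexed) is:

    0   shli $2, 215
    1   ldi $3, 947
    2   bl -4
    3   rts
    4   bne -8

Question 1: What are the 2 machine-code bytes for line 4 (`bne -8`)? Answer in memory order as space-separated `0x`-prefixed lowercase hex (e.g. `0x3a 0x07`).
0xaf 0xf8

4. bne fields op=0xa:4|imm=-8:12 → word aff8h → af f8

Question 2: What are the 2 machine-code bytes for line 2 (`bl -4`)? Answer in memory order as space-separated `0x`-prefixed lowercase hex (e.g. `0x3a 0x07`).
0xcf 0xfc

2. bl fields op=0xc:4|imm=-4:12 → word cffch → cf fc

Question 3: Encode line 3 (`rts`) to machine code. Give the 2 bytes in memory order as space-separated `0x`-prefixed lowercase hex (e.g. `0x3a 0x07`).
0x20 0x00

L3: rts op=0x2:4|pad=0:12 ⇒ 0x2000 ⇒ big 20 00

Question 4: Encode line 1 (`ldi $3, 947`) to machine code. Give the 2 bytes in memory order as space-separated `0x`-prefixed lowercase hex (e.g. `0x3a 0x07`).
0xef 0xb3

1. ldi fields op=0xe:4|rd=3:2|imm=947:10 → word efb3h → ef b3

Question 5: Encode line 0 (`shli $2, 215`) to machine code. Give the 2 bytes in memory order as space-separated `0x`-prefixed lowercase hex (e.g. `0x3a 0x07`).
0xf8 0xd7

L0: shli op=0xf:4|rd=2:2|imm=215:10 ⇒ 0xf8d7 ⇒ big f8 d7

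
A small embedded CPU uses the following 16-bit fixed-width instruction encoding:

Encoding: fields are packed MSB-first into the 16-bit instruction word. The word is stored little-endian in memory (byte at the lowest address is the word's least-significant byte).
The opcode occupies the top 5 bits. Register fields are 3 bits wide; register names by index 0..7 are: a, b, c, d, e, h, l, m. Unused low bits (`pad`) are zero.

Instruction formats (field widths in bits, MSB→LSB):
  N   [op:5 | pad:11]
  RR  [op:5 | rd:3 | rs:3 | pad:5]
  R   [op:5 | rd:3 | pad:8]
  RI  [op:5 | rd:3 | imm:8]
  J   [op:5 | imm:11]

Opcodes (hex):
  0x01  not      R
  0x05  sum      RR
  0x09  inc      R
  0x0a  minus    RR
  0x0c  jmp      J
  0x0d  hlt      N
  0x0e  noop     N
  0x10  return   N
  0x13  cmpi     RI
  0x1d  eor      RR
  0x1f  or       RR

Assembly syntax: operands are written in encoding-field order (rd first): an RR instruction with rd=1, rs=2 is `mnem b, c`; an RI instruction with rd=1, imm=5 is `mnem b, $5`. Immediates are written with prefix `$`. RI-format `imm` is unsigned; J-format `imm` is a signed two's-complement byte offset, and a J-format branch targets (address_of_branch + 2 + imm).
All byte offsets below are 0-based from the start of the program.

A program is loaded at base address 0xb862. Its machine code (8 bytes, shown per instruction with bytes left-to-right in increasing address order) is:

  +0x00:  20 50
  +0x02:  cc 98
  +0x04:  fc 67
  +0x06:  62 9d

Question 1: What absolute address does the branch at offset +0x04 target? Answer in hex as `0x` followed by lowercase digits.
0xb864

[04] fc 67 → 0x67fc
  top 5b → 0xc → jmp [J]
  imm@[10:0]=0x7fc (s11→-4) ⇒ $-4
  target = base 0xb862 + off 0x04 + 2 + imm -4 = 0xb864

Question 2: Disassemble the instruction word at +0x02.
[02] cc 98 → 0x98cc
  opcode bits[15:11]=0x13: cmpi/RI
  rd@[10:8]=0x0 ⇒ a
  imm@[7:0]=0xcc ⇒ $204

cmpi a, $204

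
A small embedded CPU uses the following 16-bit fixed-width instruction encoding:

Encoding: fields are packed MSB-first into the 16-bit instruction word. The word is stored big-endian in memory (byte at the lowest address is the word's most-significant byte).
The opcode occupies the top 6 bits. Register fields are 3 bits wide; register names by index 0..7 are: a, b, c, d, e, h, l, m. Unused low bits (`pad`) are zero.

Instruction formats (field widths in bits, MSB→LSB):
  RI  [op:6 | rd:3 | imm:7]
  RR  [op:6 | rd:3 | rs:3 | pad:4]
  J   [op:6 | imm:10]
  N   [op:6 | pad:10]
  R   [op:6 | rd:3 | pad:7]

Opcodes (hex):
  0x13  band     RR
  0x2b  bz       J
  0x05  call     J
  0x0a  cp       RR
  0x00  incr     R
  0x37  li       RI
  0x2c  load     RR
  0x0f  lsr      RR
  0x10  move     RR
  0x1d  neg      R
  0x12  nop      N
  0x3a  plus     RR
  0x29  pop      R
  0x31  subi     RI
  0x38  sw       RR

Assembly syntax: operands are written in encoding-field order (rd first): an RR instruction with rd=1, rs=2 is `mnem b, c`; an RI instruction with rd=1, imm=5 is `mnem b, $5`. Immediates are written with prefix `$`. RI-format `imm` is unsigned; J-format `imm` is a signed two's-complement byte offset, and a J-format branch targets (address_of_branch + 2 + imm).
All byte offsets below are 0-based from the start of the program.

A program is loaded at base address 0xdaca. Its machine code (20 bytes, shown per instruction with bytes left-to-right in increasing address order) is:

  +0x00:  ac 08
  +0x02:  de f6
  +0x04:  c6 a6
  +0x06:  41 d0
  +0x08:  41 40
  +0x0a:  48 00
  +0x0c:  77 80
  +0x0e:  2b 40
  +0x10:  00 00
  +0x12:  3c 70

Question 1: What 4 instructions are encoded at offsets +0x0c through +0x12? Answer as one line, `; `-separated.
neg m; cp l, e; incr a; lsr a, m

off 0x0c: read 77 80 as big → 0x7780
  opcode bits[15:10]=0x1d: neg/R
  rd: (w>>7)&0x7=0x7 → m
off 0x0e: read 2b 40 as big → 0x2b40
  opcode bits[15:10]=0xa: cp/RR
  rd: (w>>7)&0x7=0x6 → l
  rs: (w>>4)&0x7=0x4 → e
off 0x10: read 00 00 as big → 0x0000
  opcode bits[15:10]=0x0: incr/R
  rd: (w>>7)&0x7=0x0 → a
off 0x12: read 3c 70 as big → 0x3c70
  opcode bits[15:10]=0xf: lsr/RR
  rd: (w>>7)&0x7=0x0 → a
  rs: (w>>4)&0x7=0x7 → m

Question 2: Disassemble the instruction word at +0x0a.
nop

+0x0a: 48 00 ⇒ word 0x4800 (big)
  op=0x4800>>10=0x12 ⇒ nop (N)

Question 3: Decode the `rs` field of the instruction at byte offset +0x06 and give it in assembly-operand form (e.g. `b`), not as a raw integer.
h

@+06  big-endian(41 d0) = 0x41d0
  op=0x41d0>>10=0x10 ⇒ move (RR)
  [9:7] rd=3 = d
  [6:4] rs=5 = h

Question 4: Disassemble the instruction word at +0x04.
subi h, $38

off 0x04: read c6 a6 as big → 0xc6a6
  top 6b → 0x31 → subi [RI]
  rd@[9:7]=0x5 ⇒ h
  imm@[6:0]=0x26 ⇒ $38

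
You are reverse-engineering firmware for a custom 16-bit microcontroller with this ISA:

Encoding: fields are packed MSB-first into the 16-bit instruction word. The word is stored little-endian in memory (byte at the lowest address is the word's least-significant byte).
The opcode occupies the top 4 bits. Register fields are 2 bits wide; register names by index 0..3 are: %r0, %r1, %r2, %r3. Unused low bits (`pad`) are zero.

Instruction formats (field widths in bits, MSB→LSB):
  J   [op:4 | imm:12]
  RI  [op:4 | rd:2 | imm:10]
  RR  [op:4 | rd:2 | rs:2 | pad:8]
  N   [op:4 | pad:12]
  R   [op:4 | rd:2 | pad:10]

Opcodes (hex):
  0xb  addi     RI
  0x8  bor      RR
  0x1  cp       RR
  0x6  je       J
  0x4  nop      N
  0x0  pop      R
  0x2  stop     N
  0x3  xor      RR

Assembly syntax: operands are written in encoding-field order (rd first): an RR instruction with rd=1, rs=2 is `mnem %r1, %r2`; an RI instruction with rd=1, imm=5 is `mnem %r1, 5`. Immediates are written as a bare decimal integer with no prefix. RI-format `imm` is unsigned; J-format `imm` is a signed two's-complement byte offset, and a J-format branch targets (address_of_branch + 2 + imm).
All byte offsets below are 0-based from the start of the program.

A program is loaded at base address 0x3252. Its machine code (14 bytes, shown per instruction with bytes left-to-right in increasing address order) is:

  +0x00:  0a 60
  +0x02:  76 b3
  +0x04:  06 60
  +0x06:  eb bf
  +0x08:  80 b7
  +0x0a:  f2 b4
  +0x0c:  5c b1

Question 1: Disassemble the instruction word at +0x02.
@+02  little-endian(76 b3) = 0xb376
  op=0xb376>>12=0xb ⇒ addi (RI)
  [11:10] rd=0 = %r0
  [9:0] imm=886 = 886

addi %r0, 886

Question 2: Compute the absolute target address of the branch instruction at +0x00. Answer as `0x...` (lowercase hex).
0x325e

@+00  little-endian(0a 60) = 0x600a
  opcode bits[15:12]=0x6: je/J
  imm@[11:0]=0xa ⇒ 10
  target = base 0x3252 + off 0x00 + 2 + imm 10 = 0x325e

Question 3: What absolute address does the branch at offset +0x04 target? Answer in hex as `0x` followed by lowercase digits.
[04] 06 60 → 0x6006
  top 4b → 0x6 → je [J]
  imm: (w>>0)&0xfff=0x6 → 6
  target = base 0x3252 + off 0x04 + 2 + imm 6 = 0x325e

0x325e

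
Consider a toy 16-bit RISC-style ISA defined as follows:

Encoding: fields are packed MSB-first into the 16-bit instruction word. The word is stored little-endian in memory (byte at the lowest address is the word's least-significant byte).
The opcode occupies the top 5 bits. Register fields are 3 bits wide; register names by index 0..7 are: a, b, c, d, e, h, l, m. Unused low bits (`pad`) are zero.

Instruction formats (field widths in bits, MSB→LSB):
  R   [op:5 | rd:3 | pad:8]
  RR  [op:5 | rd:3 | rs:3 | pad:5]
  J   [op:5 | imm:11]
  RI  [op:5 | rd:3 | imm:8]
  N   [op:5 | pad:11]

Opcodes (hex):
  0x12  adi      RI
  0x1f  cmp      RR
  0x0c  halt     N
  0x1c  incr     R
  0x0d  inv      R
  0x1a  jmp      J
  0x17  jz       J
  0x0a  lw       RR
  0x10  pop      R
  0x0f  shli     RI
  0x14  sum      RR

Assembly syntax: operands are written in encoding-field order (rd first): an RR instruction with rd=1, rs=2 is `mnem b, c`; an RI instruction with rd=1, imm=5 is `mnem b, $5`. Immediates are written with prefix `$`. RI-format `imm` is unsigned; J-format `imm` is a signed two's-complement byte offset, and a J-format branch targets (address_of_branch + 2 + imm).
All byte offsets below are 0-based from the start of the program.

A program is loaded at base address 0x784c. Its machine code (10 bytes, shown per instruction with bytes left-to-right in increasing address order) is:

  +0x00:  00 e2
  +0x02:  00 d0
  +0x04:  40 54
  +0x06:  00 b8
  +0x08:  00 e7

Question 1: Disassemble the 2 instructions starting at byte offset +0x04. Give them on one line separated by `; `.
lw e, c; jz $0

[04] 40 54 → 0x5440
  op=0x5440>>11=0xa ⇒ lw (RR)
  [10:8] rd=4 = e
  [7:5] rs=2 = c
[06] 00 b8 → 0xb800
  op=0xb800>>11=0x17 ⇒ jz (J)
  [10:0] imm=0 = $0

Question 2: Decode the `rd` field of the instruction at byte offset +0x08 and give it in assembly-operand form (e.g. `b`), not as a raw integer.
@+08  little-endian(00 e7) = 0xe700
  opcode bits[15:11]=0x1c: incr/R
  rd: (w>>8)&0x7=0x7 → m

m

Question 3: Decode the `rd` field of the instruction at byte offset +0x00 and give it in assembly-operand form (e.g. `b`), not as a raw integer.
[00] 00 e2 → 0xe200
  op=0xe200>>11=0x1c ⇒ incr (R)
  rd: (w>>8)&0x7=0x2 → c

c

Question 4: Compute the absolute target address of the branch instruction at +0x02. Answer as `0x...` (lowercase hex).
0x7850

@+02  little-endian(00 d0) = 0xd000
  top 5b → 0x1a → jmp [J]
  imm: (w>>0)&0x7ff=0x0 → $0
  target = base 0x784c + off 0x02 + 2 + imm 0 = 0x7850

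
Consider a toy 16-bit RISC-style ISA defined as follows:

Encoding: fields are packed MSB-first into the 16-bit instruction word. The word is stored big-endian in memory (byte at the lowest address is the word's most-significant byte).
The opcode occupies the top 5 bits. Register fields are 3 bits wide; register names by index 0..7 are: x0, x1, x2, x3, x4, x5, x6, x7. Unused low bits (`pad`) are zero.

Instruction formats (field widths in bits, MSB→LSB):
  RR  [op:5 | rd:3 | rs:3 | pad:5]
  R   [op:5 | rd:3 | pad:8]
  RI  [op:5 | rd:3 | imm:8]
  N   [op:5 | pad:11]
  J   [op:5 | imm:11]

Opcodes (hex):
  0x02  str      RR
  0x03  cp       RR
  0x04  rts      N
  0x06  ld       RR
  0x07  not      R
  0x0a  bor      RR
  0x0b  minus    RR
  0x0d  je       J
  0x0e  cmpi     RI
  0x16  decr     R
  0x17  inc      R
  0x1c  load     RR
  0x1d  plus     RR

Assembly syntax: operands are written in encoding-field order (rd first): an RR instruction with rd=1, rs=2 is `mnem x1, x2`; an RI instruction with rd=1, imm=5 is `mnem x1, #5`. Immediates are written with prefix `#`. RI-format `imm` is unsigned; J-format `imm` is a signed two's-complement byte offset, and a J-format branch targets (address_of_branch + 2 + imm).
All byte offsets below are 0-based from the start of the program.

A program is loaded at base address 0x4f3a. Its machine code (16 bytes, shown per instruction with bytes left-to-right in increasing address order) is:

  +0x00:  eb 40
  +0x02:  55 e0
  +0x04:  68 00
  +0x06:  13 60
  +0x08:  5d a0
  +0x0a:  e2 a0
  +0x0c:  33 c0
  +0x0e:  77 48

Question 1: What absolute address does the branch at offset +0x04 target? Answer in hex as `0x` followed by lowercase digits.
@+04  big-endian(68 00) = 0x6800
  opcode bits[15:11]=0xd: je/J
  imm: (w>>0)&0x7ff=0x0 → #0
  target = base 0x4f3a + off 0x04 + 2 + imm 0 = 0x4f40

0x4f40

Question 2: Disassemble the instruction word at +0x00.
plus x3, x2

+0x00: eb 40 ⇒ word 0xeb40 (big)
  op=0xeb40>>11=0x1d ⇒ plus (RR)
  [10:8] rd=3 = x3
  [7:5] rs=2 = x2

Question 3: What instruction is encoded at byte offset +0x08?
minus x5, x5

@+08  big-endian(5d a0) = 0x5da0
  top 5b → 0xb → minus [RR]
  [10:8] rd=5 = x5
  [7:5] rs=5 = x5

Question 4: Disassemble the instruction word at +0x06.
str x3, x3

[06] 13 60 → 0x1360
  opcode bits[15:11]=0x2: str/RR
  [10:8] rd=3 = x3
  [7:5] rs=3 = x3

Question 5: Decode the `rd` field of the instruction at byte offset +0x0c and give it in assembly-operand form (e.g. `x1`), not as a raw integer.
[0c] 33 c0 → 0x33c0
  op=0x33c0>>11=0x6 ⇒ ld (RR)
  rd@[10:8]=0x3 ⇒ x3
  rs@[7:5]=0x6 ⇒ x6

x3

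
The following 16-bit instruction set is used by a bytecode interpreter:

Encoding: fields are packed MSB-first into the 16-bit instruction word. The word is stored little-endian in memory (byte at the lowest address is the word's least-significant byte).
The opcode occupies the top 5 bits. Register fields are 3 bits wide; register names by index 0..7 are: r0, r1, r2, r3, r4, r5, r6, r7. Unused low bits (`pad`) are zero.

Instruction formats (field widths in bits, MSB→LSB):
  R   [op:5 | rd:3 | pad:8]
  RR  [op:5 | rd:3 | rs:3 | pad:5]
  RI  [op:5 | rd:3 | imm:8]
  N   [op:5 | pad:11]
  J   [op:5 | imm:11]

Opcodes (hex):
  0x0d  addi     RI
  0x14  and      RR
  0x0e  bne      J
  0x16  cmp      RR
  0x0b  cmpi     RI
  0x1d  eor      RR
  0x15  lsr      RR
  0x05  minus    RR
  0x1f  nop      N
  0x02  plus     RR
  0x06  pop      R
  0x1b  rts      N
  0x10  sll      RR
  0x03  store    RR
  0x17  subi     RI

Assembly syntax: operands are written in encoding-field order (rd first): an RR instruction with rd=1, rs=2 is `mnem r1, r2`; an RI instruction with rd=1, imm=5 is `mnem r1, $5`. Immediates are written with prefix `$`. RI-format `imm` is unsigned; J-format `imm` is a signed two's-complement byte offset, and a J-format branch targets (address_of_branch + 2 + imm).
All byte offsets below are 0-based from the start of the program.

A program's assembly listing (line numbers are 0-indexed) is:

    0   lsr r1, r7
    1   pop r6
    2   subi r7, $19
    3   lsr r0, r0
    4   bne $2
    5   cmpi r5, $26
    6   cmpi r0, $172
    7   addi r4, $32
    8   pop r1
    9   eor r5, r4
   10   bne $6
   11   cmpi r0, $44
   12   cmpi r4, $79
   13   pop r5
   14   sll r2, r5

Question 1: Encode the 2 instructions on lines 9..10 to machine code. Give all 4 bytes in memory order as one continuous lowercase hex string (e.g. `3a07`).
80ed0670

9. eor fields op=0x1d:5|rd=5:3|rs=4:3|pad=0:5 → word ed80h → 80 ed
10. bne fields op=0xe:5|imm=6:11 → word 7006h → 06 70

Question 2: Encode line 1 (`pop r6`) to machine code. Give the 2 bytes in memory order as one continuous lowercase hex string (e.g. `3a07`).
1. pop fields op=0x6:5|rd=6:3|pad=0:8 → word 3600h → 00 36

0036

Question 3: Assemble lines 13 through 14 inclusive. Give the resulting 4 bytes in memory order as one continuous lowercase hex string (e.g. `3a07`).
13. pop fields op=0x6:5|rd=5:3|pad=0:8 → word 3500h → 00 35
14. sll fields op=0x10:5|rd=2:3|rs=5:3|pad=0:5 → word 82a0h → a0 82

0035a082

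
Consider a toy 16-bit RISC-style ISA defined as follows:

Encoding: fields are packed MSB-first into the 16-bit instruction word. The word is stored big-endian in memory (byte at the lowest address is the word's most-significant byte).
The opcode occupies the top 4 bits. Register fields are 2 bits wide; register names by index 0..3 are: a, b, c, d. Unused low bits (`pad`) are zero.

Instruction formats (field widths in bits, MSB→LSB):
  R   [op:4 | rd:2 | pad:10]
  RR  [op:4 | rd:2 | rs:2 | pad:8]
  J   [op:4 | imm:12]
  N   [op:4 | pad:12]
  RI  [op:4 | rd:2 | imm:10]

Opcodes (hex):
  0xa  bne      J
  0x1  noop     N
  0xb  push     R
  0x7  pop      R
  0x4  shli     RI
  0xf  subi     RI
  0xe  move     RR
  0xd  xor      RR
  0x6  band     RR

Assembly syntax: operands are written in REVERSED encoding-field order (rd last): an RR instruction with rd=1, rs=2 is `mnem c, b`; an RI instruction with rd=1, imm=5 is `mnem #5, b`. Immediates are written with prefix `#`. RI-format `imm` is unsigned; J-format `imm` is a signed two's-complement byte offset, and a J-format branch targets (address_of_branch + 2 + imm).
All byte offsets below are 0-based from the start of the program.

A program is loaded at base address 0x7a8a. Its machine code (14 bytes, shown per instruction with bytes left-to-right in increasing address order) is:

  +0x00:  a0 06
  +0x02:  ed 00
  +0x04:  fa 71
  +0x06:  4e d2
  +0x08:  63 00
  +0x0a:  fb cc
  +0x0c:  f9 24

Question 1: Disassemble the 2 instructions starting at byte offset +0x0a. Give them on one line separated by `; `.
off 0x0a: read fb cc as big → 0xfbcc
  top 4b → 0xf → subi [RI]
  rd@[11:10]=0x2 ⇒ c
  imm@[9:0]=0x3cc ⇒ #972
off 0x0c: read f9 24 as big → 0xf924
  top 4b → 0xf → subi [RI]
  rd@[11:10]=0x2 ⇒ c
  imm@[9:0]=0x124 ⇒ #292

subi #972, c; subi #292, c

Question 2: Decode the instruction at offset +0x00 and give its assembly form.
+0x00: a0 06 ⇒ word 0xa006 (big)
  top 4b → 0xa → bne [J]
  imm@[11:0]=0x6 ⇒ #6

bne #6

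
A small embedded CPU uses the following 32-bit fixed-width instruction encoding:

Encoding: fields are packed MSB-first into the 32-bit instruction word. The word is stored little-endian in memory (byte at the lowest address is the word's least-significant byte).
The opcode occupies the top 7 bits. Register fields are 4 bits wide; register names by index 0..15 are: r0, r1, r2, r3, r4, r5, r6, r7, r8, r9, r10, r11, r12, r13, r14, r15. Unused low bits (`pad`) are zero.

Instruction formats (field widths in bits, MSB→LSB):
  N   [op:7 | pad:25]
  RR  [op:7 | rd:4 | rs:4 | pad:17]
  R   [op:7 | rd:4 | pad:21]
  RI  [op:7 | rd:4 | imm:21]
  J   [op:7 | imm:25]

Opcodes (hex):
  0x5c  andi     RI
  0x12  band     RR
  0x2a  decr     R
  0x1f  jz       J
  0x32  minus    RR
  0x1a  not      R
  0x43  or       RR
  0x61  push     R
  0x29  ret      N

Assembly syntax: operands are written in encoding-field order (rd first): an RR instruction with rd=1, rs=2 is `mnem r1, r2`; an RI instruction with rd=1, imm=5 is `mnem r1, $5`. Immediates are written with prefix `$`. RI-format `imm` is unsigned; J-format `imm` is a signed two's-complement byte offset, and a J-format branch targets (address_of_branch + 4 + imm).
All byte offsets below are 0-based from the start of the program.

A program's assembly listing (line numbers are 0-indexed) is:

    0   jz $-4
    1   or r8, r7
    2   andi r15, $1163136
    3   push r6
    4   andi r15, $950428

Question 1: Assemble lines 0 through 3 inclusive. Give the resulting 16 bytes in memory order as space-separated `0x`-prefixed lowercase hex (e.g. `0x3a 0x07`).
0xfc 0xff 0xff 0x3f 0x00 0x00 0x0e 0x87 0x80 0xbf 0xf1 0xb9 0x00 0x00 0xc0 0xc2

L0: jz op=0x1f:7|imm=-4:25 ⇒ 0x3ffffffc ⇒ little fc ff ff 3f
L1: or op=0x43:7|rd=8:4|rs=7:4|pad=0:17 ⇒ 0x870e0000 ⇒ little 00 00 0e 87
L2: andi op=0x5c:7|rd=15:4|imm=1163136:21 ⇒ 0xb9f1bf80 ⇒ little 80 bf f1 b9
L3: push op=0x61:7|rd=6:4|pad=0:21 ⇒ 0xc2c00000 ⇒ little 00 00 c0 c2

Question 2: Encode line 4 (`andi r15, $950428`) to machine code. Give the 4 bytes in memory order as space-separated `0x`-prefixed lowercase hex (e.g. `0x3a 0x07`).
L4: andi op=0x5c:7|rd=15:4|imm=950428:21 ⇒ 0xb9ee809c ⇒ little 9c 80 ee b9

0x9c 0x80 0xee 0xb9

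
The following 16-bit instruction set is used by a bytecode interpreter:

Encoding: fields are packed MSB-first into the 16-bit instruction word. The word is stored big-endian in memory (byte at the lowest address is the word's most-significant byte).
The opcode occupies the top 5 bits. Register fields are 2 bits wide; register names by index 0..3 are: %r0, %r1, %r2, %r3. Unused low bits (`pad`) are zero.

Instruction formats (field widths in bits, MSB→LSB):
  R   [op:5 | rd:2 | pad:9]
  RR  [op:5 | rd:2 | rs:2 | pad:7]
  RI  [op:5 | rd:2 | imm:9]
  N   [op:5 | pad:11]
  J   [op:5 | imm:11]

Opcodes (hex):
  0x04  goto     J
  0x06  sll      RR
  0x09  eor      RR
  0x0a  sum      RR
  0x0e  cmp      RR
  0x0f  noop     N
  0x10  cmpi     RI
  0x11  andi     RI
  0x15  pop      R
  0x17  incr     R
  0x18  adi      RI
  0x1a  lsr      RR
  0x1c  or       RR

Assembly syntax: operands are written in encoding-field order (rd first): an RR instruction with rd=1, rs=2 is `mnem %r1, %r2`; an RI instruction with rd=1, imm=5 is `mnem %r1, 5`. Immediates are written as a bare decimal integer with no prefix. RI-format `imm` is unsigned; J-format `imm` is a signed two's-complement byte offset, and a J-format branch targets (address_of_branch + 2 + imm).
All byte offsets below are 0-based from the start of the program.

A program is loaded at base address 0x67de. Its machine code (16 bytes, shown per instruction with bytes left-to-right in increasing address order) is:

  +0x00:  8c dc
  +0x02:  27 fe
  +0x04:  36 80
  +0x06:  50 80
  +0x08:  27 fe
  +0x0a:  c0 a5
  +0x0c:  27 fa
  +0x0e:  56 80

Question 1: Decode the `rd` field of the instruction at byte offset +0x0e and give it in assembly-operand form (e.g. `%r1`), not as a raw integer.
off 0x0e: read 56 80 as big → 0x5680
  opcode bits[15:11]=0xa: sum/RR
  rd@[10:9]=0x3 ⇒ %r3
  rs@[8:7]=0x1 ⇒ %r1

%r3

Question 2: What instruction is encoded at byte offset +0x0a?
adi %r0, 165

+0x0a: c0 a5 ⇒ word 0xc0a5 (big)
  opcode bits[15:11]=0x18: adi/RI
  rd: (w>>9)&0x3=0x0 → %r0
  imm: (w>>0)&0x1ff=0xa5 → 165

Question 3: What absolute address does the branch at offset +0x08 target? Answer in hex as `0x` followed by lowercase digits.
[08] 27 fe → 0x27fe
  opcode bits[15:11]=0x4: goto/J
  imm@[10:0]=0x7fe (s11→-2) ⇒ -2
  target = base 0x67de + off 0x08 + 2 + imm -2 = 0x67e6

0x67e6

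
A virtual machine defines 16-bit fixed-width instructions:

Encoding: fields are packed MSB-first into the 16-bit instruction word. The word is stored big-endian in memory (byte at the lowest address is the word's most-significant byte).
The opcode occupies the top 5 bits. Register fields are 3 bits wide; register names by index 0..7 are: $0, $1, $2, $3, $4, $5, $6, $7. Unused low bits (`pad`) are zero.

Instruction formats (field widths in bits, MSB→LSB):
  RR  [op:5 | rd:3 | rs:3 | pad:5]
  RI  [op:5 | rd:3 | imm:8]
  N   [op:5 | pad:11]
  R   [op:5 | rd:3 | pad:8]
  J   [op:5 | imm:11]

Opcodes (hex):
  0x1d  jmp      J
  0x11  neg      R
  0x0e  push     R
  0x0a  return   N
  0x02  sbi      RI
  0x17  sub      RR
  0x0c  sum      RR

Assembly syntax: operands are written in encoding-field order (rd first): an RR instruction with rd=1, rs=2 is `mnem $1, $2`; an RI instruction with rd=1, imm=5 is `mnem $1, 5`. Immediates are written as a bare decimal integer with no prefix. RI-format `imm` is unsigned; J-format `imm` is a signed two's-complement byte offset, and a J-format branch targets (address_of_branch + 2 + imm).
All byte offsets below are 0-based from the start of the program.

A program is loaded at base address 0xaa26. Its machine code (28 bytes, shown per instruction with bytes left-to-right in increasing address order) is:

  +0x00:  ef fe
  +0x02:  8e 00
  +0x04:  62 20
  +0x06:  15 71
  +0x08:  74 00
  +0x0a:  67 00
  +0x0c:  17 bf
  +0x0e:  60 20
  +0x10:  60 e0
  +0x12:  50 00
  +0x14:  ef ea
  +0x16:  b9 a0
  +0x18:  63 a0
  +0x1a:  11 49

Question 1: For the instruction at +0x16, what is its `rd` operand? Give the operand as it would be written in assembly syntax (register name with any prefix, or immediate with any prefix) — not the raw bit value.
+0x16: b9 a0 ⇒ word 0xb9a0 (big)
  opcode bits[15:11]=0x17: sub/RR
  rd: (w>>8)&0x7=0x1 → $1
  rs: (w>>5)&0x7=0x5 → $5

$1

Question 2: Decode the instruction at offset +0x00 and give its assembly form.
jmp -2

off 0x00: read ef fe as big → 0xeffe
  opcode bits[15:11]=0x1d: jmp/J
  imm: (w>>0)&0x7ff=0x7fe (s11→-2) → -2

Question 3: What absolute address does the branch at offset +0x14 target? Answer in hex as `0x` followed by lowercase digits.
off 0x14: read ef ea as big → 0xefea
  top 5b → 0x1d → jmp [J]
  imm@[10:0]=0x7ea (s11→-22) ⇒ -22
  target = base 0xaa26 + off 0x14 + 2 + imm -22 = 0xaa26

0xaa26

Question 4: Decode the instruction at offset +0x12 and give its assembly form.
return

@+12  big-endian(50 00) = 0x5000
  opcode bits[15:11]=0xa: return/N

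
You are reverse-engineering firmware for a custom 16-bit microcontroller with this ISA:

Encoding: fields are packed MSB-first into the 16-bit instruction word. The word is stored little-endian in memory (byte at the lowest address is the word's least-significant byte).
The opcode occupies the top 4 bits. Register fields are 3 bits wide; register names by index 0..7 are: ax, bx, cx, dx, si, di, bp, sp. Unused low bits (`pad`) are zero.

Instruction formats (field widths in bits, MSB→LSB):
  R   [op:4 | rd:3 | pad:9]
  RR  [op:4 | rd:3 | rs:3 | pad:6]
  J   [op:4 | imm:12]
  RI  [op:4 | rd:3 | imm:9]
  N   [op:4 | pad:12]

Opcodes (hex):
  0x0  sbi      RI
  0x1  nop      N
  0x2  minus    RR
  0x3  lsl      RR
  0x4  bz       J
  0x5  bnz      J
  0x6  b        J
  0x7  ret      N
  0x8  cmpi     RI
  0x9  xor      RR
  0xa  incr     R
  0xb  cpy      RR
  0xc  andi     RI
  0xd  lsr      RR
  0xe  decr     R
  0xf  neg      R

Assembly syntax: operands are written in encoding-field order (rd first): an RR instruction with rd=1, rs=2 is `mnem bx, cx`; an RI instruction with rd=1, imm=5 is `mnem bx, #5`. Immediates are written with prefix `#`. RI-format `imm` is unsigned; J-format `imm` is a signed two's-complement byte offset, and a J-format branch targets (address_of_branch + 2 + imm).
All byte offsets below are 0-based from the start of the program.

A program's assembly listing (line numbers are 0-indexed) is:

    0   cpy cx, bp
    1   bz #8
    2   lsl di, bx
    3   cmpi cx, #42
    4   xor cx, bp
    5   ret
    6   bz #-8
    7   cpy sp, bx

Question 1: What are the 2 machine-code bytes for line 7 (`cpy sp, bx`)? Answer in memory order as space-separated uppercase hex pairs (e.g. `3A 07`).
40 BE

L7: cpy op=0xb:4|rd=7:3|rs=1:3|pad=0:6 ⇒ 0xbe40 ⇒ little 40 be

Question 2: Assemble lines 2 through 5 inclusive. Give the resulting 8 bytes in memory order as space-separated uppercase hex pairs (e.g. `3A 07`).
40 3A 2A 84 80 95 00 70

2. lsl fields op=0x3:4|rd=5:3|rs=1:3|pad=0:6 → word 3a40h → 40 3a
3. cmpi fields op=0x8:4|rd=2:3|imm=42:9 → word 842ah → 2a 84
4. xor fields op=0x9:4|rd=2:3|rs=6:3|pad=0:6 → word 9580h → 80 95
5. ret fields op=0x7:4|pad=0:12 → word 7000h → 00 70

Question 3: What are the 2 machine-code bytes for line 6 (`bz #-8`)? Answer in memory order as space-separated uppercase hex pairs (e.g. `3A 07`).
L6: bz op=0x4:4|imm=-8:12 ⇒ 0x4ff8 ⇒ little f8 4f

F8 4F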